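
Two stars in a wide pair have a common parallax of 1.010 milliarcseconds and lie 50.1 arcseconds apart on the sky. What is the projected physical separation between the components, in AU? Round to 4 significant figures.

49600 AU

d = 1/p = 1/0.001010″ = 990.1 pc.
At distance d (pc), an angle of θ arcsec spans θ·d AU: s = 50.1 × 990.1 = 49604 AU.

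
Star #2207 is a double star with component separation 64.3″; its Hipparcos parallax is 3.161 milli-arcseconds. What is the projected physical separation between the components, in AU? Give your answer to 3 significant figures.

20300 AU

d = 1/p = 1/0.003161″ = 316.36 pc.
At distance d (pc), an angle of θ arcsec spans θ·d AU: s = 64.3 × 316.36 = 20342 AU.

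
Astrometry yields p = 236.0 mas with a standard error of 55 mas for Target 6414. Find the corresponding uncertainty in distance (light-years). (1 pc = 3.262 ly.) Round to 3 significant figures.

3.22 ly

d = 1/p, so σ_d = σ_p / p².
σ_d = 0.0550 / (0.2360)² = 0.0550 / 0.055696 = 0.9875 pc = 0.9875 × 3.262 ly = 3.2212 ly.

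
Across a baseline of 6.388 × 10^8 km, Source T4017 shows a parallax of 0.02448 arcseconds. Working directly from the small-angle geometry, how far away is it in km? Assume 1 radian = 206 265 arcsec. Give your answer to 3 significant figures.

5.38 × 10^15 km

θ = 0.02448″ = 0.02448/206265 = 1.1868 × 10^-7 rad.
d = B/θ = (6.388 × 10^8) / (1.1868 × 10^-7) = 5.3825 × 10^15 km.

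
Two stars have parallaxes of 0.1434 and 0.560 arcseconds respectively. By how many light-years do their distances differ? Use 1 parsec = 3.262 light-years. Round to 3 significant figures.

16.9 ly

d_A = 1/0.1434″ = 6.9735 pc; d_B = 1/0.5600″ = 1.7857 pc.
|d_B − d_A| = |1.7857 − 6.9735| = 5.1878 pc = 5.1878 × 3.262 ly = 16.923 ly.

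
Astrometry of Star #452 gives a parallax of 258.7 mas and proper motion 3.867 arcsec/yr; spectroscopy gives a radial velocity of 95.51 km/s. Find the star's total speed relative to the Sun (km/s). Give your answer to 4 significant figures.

d = 1/p = 1/0.2587″ = 3.8655 pc.
v_t = 4.740 μ d = 4.740 × 3.867 × 3.8655 = 70.853 km/s.
v = √(v_r² + v_t²) = √(95.51² + 70.853²) = √14142.3 = 118.92 km/s.

118.9 km/s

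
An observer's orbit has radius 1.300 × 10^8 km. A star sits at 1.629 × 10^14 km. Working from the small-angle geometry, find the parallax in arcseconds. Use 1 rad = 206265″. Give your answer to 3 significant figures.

0.165 arcsec

θ ≈ B/d = (1.300 × 10^8) / (1.629 × 10^14) = 7.9804 × 10^-7 rad.
In arcseconds: 7.9804 × 10^-7 × 206265 = 0.16461″.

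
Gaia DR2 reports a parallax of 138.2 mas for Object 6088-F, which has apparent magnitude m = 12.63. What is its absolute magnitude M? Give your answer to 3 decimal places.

d = 1/p = 1/0.1382″ = 7.2359 pc.
m − M = 5 log₁₀(7.2359) − 5 = 4.2975 − 5 = -0.7025.
M = m − (m − M) = 12.63 − (-0.7025) = 13.333.

M = 13.333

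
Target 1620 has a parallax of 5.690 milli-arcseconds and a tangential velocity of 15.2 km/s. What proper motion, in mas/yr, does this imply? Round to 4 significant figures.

18.25 mas/yr

d = 1/p = 1/0.005690″ = 175.75 pc.
μ = v_t / (4.74 d) = 15.2 / (4.74 × 175.75) = 15.2 / 833.06 = 0.018246 ″/yr = 18.246 mas/yr.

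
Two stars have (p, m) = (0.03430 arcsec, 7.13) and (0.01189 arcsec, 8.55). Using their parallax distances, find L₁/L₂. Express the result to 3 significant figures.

L₁/L₂ = 0.444

d₁ = 1/p₁ = 1/0.03430″ = 29.155 pc; d₂ = 1/p₂ = 1/0.01189″ = 84.104 pc.
M₁ = m₁ − 5 log₁₀ d₁ + 5 = 7.13 − 7.3236 + 5 = 4.8064.
M₂ = 8.55 − 9.6241 + 5 = 3.9259.
L₁/L₂ = 10^(0.4(M₂ − M₁)) = 10^(0.4 × (-0.8805)) = 10^(-0.35220) = 0.44443.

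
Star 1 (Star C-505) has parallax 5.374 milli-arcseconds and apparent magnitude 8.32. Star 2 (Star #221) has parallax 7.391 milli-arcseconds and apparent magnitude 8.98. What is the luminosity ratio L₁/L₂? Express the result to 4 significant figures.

L₁/L₂ = 3.474

d₁ = 1/p₁ = 1/0.005374″ = 186.08 pc; d₂ = 1/p₂ = 1/0.007391″ = 135.3 pc.
M₁ = m₁ − 5 log₁₀ d₁ + 5 = 8.32 − 11.3485 + 5 = 1.9715.
M₂ = 8.98 − 10.6565 + 5 = 3.3235.
L₁/L₂ = 10^(0.4(M₂ − M₁)) = 10^(0.4 × 1.3520) = 10^0.54080 = 3.4738.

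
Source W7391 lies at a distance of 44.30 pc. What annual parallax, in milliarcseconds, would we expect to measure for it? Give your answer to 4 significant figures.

p = 1/d = 1/44.3 = 0.022573 arcsec.
= 0.022573 × 1000 = 22.573 mas.

22.57 mas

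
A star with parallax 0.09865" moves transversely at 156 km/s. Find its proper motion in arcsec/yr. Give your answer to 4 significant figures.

d = 1/p = 1/0.09865″ = 10.137 pc.
μ = v_t / (4.74 d) = 156 / (4.74 × 10.137) = 156 / 48.049 = 3.2467 ″/yr.

3.247 arcsec/yr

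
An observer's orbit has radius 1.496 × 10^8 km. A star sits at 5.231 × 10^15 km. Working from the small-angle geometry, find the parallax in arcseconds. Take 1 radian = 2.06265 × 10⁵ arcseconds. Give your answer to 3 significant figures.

θ ≈ B/d = (1.496 × 10^8) / (5.231 × 10^15) = 2.8599 × 10^-8 rad.
In arcseconds: 2.8599 × 10^-8 × 206265 = 0.005899″.

0.00590 arcsec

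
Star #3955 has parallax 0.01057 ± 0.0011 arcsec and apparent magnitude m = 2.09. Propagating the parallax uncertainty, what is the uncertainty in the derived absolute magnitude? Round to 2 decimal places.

M = m − 5 log₁₀ d + 5 = m + 5 log₁₀ p + 5, so ∂M/∂p = 5/(p ln 10).
σ_M = (5/ln 10) · (σ_p/p) = 2.1715 × 0.0011/0.01057 = 2.1715 × 0.10407 = 0.22599.

σ_M = 0.23 mag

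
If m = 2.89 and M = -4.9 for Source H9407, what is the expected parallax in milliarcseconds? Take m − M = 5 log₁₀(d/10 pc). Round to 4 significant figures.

m − M = 2.89 − (-4.9) = 7.79.
d = 10^((m−M)/5 + 1) = 10^2.558 = 361.41 pc.
p = 1/d = 1/361.41 = 0.0027669 arcsec = 2.7669 mas.

2.767 mas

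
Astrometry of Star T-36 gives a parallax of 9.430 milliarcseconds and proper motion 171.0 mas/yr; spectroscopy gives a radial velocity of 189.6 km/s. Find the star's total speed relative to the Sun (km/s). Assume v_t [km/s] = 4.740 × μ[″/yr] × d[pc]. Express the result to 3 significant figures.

208 km/s

d = 1/p = 1/0.009430″ = 106.04 pc.
μ = 171.0 mas/yr = 0.1710 ″/yr.
v_t = 4.740 μ d = 4.740 × 0.1710 × 106.04 = 85.95 km/s.
v = √(v_r² + v_t²) = √(189.6² + 85.95²) = √43335.6 = 208.17 km/s.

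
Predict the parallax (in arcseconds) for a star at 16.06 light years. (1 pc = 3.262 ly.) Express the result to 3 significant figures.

0.203 arcsec

d = 16.06 ly ÷ 3.262 = 4.9234 pc.
p = 1/d = 1/4.9234 = 0.20311 arcsec.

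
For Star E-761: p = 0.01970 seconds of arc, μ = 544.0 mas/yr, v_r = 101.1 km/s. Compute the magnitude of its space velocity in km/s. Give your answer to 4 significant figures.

165.4 km/s

d = 1/p = 1/0.01970″ = 50.761 pc.
μ = 544.0 mas/yr = 0.5440 ″/yr.
v_t = 4.740 μ d = 4.740 × 0.5440 × 50.761 = 130.89 km/s.
v = √(v_r² + v_t²) = √(101.1² + 130.89²) = √27353.4 = 165.39 km/s.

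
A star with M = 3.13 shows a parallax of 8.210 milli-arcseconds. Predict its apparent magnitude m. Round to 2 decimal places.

d = 1/p = 1/0.008210″ = 121.8 pc.
m − M = 5 log₁₀ d − 5 = 5 log₁₀(121.8) − 5 = 10.4282 − 5 = 5.4282.
m = M + (m − M) = 3.13 + 5.4282 = 8.56.

m = 8.56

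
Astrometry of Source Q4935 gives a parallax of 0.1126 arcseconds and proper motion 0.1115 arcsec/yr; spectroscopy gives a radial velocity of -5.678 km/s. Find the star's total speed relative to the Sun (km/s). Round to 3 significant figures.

d = 1/p = 1/0.1126″ = 8.881 pc.
v_t = 4.740 μ d = 4.740 × 0.1115 × 8.881 = 4.6937 km/s.
v = √(v_r² + v_t²) = √((-5.678)² + 4.6937²) = √54.2705 = 7.3669 km/s.

7.37 km/s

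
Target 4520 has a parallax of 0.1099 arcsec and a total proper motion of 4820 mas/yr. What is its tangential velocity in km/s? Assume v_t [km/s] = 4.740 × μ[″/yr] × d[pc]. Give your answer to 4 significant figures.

d = 1/p = 1/0.1099″ = 9.0992 pc.
μ = 4820 mas/yr = 4.82 ″/yr.
v_t = 4.74 × μ × d = 4.74 × 4.82 × 9.0992 = 207.89 km/s.

207.9 km/s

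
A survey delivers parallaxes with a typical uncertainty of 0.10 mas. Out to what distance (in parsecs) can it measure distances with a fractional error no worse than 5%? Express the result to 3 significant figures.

σ_d/d = σ_p/p, so the condition is σ_p/p ≤ 0.05, i.e. p ≥ σ_p/0.05.
p_min = 0.10/0.05 = 2 mas = 0.002 arcsec.
d_max = 1/p_min = 1/0.002 = 500 pc.

500 pc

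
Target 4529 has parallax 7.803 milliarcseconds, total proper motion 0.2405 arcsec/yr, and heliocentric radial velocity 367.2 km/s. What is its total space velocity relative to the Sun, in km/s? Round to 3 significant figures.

395 km/s

d = 1/p = 1/0.007803″ = 128.16 pc.
v_t = 4.740 μ d = 4.740 × 0.2405 × 128.16 = 146.1 km/s.
v = √(v_r² + v_t²) = √(367.2² + 146.1²) = √156181 = 395.2 km/s.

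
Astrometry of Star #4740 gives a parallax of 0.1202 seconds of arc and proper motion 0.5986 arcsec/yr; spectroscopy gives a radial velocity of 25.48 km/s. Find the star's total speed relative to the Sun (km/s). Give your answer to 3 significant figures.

34.7 km/s

d = 1/p = 1/0.1202″ = 8.3195 pc.
v_t = 4.740 μ d = 4.740 × 0.5986 × 8.3195 = 23.605 km/s.
v = √(v_r² + v_t²) = √(25.48² + 23.605²) = √1206.43 = 34.734 km/s.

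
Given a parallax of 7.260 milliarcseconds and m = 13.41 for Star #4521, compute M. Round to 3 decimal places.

d = 1/p = 1/0.007260″ = 137.74 pc.
m − M = 5 log₁₀(137.74) − 5 = 10.6953 − 5 = 5.6953.
M = m − (m − M) = 13.41 − 5.6953 = 7.715.

M = 7.715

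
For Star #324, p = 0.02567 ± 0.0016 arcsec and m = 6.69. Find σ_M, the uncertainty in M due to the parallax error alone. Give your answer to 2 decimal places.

σ_M = 0.14 mag

M = m − 5 log₁₀ d + 5 = m + 5 log₁₀ p + 5, so ∂M/∂p = 5/(p ln 10).
σ_M = (5/ln 10) · (σ_p/p) = 2.1715 × 0.0016/0.02567 = 2.1715 × 0.06233 = 0.13535.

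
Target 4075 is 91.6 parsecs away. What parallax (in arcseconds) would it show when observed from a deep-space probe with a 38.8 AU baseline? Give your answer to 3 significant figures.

p (arcsec) = B (AU) / d (pc).
p = 38.8 / 91.6 = 0.42358 arcsec.

0.424 arcsec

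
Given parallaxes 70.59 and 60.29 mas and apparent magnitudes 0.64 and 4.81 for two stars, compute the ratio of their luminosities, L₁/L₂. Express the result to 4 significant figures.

L₁/L₂ = 33.96

d₁ = 1/p₁ = 1/0.07059″ = 14.166 pc; d₂ = 1/p₂ = 1/0.06029″ = 16.586 pc.
M₁ = m₁ − 5 log₁₀ d₁ + 5 = 0.64 − 5.7562 + 5 = -0.1162.
M₂ = 4.81 − 6.0987 + 5 = 3.7113.
L₁/L₂ = 10^(0.4(M₂ − M₁)) = 10^(0.4 × 3.8275) = 10^1.53100 = 33.963.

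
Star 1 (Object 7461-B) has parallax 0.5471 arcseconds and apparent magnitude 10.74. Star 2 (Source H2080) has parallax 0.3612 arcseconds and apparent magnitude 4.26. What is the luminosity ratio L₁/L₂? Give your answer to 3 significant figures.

L₁/L₂ = 0.00112

d₁ = 1/p₁ = 1/0.5471″ = 1.8278 pc; d₂ = 1/p₂ = 1/0.3612″ = 2.7685 pc.
M₁ = m₁ − 5 log₁₀ d₁ + 5 = 10.74 − 1.3096 + 5 = 14.4304.
M₂ = 4.26 − 2.2112 + 5 = 7.0488.
L₁/L₂ = 10^(0.4(M₂ − M₁)) = 10^(0.4 × (-7.3816)) = 10^(-2.95264) = 0.0011152.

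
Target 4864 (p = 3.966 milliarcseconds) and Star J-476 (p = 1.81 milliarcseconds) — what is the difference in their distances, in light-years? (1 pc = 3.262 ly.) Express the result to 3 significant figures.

d_A = 1/0.003966″ = 252.14 pc; d_B = 1/0.001810″ = 552.49 pc.
|d_B − d_A| = |552.49 − 252.14| = 300.35 pc = 300.35 × 3.262 ly = 979.74 ly.

980 ly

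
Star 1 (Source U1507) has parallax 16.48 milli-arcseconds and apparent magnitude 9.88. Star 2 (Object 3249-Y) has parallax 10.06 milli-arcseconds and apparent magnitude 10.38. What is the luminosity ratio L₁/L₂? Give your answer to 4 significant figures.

d₁ = 1/p₁ = 1/0.01648″ = 60.68 pc; d₂ = 1/p₂ = 1/0.01006″ = 99.404 pc.
M₁ = m₁ − 5 log₁₀ d₁ + 5 = 9.88 − 8.9152 + 5 = 5.9648.
M₂ = 10.38 − 9.9870 + 5 = 5.3930.
L₁/L₂ = 10^(0.4(M₂ − M₁)) = 10^(0.4 × (-0.5718)) = 10^(-0.22872) = 0.59058.

L₁/L₂ = 0.5906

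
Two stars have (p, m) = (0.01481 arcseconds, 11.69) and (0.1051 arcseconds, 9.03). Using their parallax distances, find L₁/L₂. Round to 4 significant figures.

L₁/L₂ = 4.346

d₁ = 1/p₁ = 1/0.01481″ = 67.522 pc; d₂ = 1/p₂ = 1/0.1051″ = 9.5147 pc.
M₁ = m₁ − 5 log₁₀ d₁ + 5 = 11.69 − 9.1472 + 5 = 7.5428.
M₂ = 9.03 − 4.8920 + 5 = 9.1380.
L₁/L₂ = 10^(0.4(M₂ − M₁)) = 10^(0.4 × 1.5952) = 10^0.63808 = 4.3459.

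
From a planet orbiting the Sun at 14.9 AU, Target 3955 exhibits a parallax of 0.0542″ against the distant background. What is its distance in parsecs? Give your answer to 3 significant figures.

With baseline B (in AU) and parallax p (in arcsec), d = B/p parsecs.
d = 14.9 / 0.0542 = 274.91 pc.

275 pc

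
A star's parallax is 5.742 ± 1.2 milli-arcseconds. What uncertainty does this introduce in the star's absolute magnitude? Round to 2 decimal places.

M = m − 5 log₁₀ d + 5 = m + 5 log₁₀ p + 5, so ∂M/∂p = 5/(p ln 10).
σ_M = (5/ln 10) · (σ_p/p) = 2.1715 × 1.2/5.742 = 2.1715 × 0.20899 = 0.45382.

σ_M = 0.45 mag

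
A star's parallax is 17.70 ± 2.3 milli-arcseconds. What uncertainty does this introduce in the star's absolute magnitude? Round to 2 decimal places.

M = m − 5 log₁₀ d + 5 = m + 5 log₁₀ p + 5, so ∂M/∂p = 5/(p ln 10).
σ_M = (5/ln 10) · (σ_p/p) = 2.1715 × 2.3/17.70 = 2.1715 × 0.12994 = 0.28216.

σ_M = 0.28 mag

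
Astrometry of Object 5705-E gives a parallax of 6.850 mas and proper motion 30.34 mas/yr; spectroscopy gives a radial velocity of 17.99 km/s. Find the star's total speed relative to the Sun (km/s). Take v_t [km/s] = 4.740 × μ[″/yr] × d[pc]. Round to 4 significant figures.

d = 1/p = 1/0.006850″ = 145.99 pc.
μ = 30.34 mas/yr = 0.03034 ″/yr.
v_t = 4.740 μ d = 4.740 × 0.03034 × 145.99 = 20.995 km/s.
v = √(v_r² + v_t²) = √(17.99² + 20.995²) = √764.43 = 27.648 km/s.

27.65 km/s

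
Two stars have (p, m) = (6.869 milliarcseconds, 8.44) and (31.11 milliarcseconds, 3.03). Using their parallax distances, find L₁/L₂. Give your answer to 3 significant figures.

d₁ = 1/p₁ = 1/0.006869″ = 145.58 pc; d₂ = 1/p₂ = 1/0.03111″ = 32.144 pc.
M₁ = m₁ − 5 log₁₀ d₁ + 5 = 8.44 − 10.8155 + 5 = 2.6245.
M₂ = 3.03 − 7.5355 + 5 = 0.4945.
L₁/L₂ = 10^(0.4(M₂ − M₁)) = 10^(0.4 × (-2.1300)) = 10^(-0.85200) = 0.1406.

L₁/L₂ = 0.141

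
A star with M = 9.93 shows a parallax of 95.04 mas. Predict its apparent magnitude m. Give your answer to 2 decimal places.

d = 1/p = 1/0.09504″ = 10.522 pc.
m − M = 5 log₁₀ d − 5 = 5 log₁₀(10.522) − 5 = 5.1105 − 5 = 0.1105.
m = M + (m − M) = 9.93 + 0.1105 = 10.04.

m = 10.04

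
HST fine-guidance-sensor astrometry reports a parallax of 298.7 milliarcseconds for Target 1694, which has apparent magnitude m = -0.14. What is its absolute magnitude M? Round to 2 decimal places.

d = 1/p = 1/0.2987″ = 3.3478 pc.
m − M = 5 log₁₀(3.3478) − 5 = 2.6238 − 5 = -2.3762.
M = m − (m − M) = -0.14 − (-2.3762) = 2.24.

M = 2.24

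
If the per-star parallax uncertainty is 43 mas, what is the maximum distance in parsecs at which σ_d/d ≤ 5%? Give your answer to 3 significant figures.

1.16 pc

σ_d/d = σ_p/p, so the condition is σ_p/p ≤ 0.05, i.e. p ≥ σ_p/0.05.
p_min = 43/0.05 = 860 mas = 0.86 arcsec.
d_max = 1/p_min = 1/0.86 = 1.1628 pc.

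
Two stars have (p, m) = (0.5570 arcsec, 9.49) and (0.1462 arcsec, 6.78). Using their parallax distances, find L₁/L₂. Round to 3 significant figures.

L₁/L₂ = 0.00568

d₁ = 1/p₁ = 1/0.5570″ = 1.7953 pc; d₂ = 1/p₂ = 1/0.1462″ = 6.8399 pc.
M₁ = m₁ − 5 log₁₀ d₁ + 5 = 9.49 − 1.2707 + 5 = 13.2193.
M₂ = 6.78 − 4.1752 + 5 = 7.6048.
L₁/L₂ = 10^(0.4(M₂ − M₁)) = 10^(0.4 × (-5.6145)) = 10^(-2.24580) = 0.0056781.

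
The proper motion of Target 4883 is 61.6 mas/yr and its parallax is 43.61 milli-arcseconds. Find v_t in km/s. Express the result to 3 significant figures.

6.70 km/s

d = 1/p = 1/0.04361″ = 22.931 pc.
μ = 61.6 mas/yr = 0.0616 ″/yr.
v_t = 4.74 × μ × d = 4.74 × 0.0616 × 22.931 = 6.6955 km/s.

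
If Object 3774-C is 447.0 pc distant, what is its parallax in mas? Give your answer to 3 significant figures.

p = 1/d = 1/447 = 0.0022371 arcsec.
= 0.0022371 × 1000 = 2.2371 mas.

2.24 mas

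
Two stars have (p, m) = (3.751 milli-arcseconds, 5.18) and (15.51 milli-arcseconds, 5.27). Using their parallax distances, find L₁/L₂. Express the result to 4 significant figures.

L₁/L₂ = 18.58

d₁ = 1/p₁ = 1/0.003751″ = 266.6 pc; d₂ = 1/p₂ = 1/0.01551″ = 64.475 pc.
M₁ = m₁ − 5 log₁₀ d₁ + 5 = 5.18 − 12.1293 + 5 = -1.9493.
M₂ = 5.27 − 9.0470 + 5 = 1.2230.
L₁/L₂ = 10^(0.4(M₂ − M₁)) = 10^(0.4 × 3.1723) = 10^1.26892 = 18.575.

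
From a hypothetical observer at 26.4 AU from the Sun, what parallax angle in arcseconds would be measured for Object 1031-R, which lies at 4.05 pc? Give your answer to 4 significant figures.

6.519 arcsec

p (arcsec) = B (AU) / d (pc).
p = 26.4 / 4.05 = 6.5185 arcsec.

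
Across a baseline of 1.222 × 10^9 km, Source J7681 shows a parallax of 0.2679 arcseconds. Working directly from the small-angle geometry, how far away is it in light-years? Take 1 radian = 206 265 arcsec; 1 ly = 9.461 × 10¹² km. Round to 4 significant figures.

θ = 0.2679″ = 0.2679/206265 = 1.2988 × 10^-6 rad.
d = B/θ = (1.222 × 10^9) / (1.2988 × 10^-6) = 9.4087 × 10^14 km = (9.4087 × 10^14) / (9.461 × 10^12) ly = 99.447 ly.

99.45 ly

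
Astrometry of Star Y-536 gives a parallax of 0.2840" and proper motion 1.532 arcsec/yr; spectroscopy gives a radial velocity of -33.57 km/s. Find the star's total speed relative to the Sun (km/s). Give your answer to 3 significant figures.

d = 1/p = 1/0.2840″ = 3.5211 pc.
v_t = 4.740 μ d = 4.740 × 1.532 × 3.5211 = 25.569 km/s.
v = √(v_r² + v_t²) = √((-33.57)² + 25.569²) = √1780.72 = 42.199 km/s.

42.2 km/s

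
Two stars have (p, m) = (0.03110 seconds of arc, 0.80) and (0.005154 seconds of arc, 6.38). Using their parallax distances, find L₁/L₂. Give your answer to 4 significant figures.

d₁ = 1/p₁ = 1/0.03110″ = 32.154 pc; d₂ = 1/p₂ = 1/0.005154″ = 194.02 pc.
M₁ = m₁ − 5 log₁₀ d₁ + 5 = 0.80 − 7.5362 + 5 = -1.7362.
M₂ = 6.38 − 11.4392 + 5 = -0.0592.
L₁/L₂ = 10^(0.4(M₂ − M₁)) = 10^(0.4 × 1.6770) = 10^0.67080 = 4.686.

L₁/L₂ = 4.686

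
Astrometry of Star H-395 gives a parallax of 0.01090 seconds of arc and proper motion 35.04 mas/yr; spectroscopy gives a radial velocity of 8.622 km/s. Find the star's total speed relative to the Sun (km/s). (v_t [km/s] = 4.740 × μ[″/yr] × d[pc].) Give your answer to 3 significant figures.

17.5 km/s

d = 1/p = 1/0.01090″ = 91.743 pc.
μ = 35.04 mas/yr = 0.03504 ″/yr.
v_t = 4.740 μ d = 4.740 × 0.03504 × 91.743 = 15.238 km/s.
v = √(v_r² + v_t²) = √(8.622² + 15.238²) = √306.536 = 17.508 km/s.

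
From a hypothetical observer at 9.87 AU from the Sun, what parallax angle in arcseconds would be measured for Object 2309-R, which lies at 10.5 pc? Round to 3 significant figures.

p (arcsec) = B (AU) / d (pc).
p = 9.87 / 10.5 = 0.94 arcsec.

0.940 arcsec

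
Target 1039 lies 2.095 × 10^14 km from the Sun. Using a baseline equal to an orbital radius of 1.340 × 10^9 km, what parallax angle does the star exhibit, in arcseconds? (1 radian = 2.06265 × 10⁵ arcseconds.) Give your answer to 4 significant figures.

1.319 arcsec

θ ≈ B/d = (1.340 × 10^9) / (2.095 × 10^14) = 6.3962 × 10^-6 rad.
In arcseconds: 6.3962 × 10^-6 × 206265 = 1.3193″.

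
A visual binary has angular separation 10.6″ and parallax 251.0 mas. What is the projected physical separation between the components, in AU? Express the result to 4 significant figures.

42.23 AU

d = 1/p = 1/0.2510″ = 3.9841 pc.
At distance d (pc), an angle of θ arcsec spans θ·d AU: s = 10.6 × 3.9841 = 42.231 AU.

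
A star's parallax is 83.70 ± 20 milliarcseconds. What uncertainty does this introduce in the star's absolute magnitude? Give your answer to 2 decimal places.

M = m − 5 log₁₀ d + 5 = m + 5 log₁₀ p + 5, so ∂M/∂p = 5/(p ln 10).
σ_M = (5/ln 10) · (σ_p/p) = 2.1715 × 20/83.70 = 2.1715 × 0.23895 = 0.51888.

σ_M = 0.52 mag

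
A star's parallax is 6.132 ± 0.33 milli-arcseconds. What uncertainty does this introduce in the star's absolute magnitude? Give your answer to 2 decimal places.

σ_M = 0.12 mag

M = m − 5 log₁₀ d + 5 = m + 5 log₁₀ p + 5, so ∂M/∂p = 5/(p ln 10).
σ_M = (5/ln 10) · (σ_p/p) = 2.1715 × 0.33/6.132 = 2.1715 × 0.053816 = 0.11686.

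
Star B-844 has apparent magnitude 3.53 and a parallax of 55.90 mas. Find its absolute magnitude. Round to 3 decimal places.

d = 1/p = 1/0.05590″ = 17.889 pc.
m − M = 5 log₁₀(17.889) − 5 = 6.2629 − 5 = 1.2629.
M = m − (m − M) = 3.53 − 1.2629 = 2.267.

M = 2.267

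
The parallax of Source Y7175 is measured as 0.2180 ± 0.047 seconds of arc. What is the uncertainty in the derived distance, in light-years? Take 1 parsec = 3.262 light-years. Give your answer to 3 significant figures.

d = 1/p, so σ_d = σ_p / p².
σ_d = 0.0470 / (0.2180)² = 0.0470 / 0.047524 = 0.98897 pc = 0.98897 × 3.262 ly = 3.226 ly.

3.23 ly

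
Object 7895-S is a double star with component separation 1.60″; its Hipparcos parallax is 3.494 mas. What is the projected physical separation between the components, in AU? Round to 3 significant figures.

d = 1/p = 1/0.003494″ = 286.2 pc.
At distance d (pc), an angle of θ arcsec spans θ·d AU: s = 1.60 × 286.2 = 457.92 AU.

458 AU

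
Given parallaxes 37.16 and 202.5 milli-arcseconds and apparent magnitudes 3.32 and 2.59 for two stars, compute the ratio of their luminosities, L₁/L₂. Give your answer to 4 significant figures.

d₁ = 1/p₁ = 1/0.03716″ = 26.911 pc; d₂ = 1/p₂ = 1/0.2025″ = 4.9383 pc.
M₁ = m₁ − 5 log₁₀ d₁ + 5 = 3.32 − 7.1496 + 5 = 1.1704.
M₂ = 2.59 − 3.4679 + 5 = 4.1221.
L₁/L₂ = 10^(0.4(M₂ − M₁)) = 10^(0.4 × 2.9517) = 10^1.18068 = 15.159.

L₁/L₂ = 15.16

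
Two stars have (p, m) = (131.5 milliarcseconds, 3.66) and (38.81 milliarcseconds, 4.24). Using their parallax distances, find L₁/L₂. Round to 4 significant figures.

L₁/L₂ = 0.1486

d₁ = 1/p₁ = 1/0.1315″ = 7.6046 pc; d₂ = 1/p₂ = 1/0.03881″ = 25.767 pc.
M₁ = m₁ − 5 log₁₀ d₁ + 5 = 3.66 − 4.4054 + 5 = 4.2546.
M₂ = 4.24 − 7.0553 + 5 = 2.1847.
L₁/L₂ = 10^(0.4(M₂ − M₁)) = 10^(0.4 × (-2.0699)) = 10^(-0.82796) = 0.14861.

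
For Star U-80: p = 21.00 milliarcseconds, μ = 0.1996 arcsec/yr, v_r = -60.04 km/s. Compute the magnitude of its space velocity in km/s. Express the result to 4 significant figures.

d = 1/p = 1/0.02100″ = 47.619 pc.
v_t = 4.740 μ d = 4.740 × 0.1996 × 47.619 = 45.053 km/s.
v = √(v_r² + v_t²) = √((-60.04)² + 45.053²) = √5634.57 = 75.064 km/s.

75.06 km/s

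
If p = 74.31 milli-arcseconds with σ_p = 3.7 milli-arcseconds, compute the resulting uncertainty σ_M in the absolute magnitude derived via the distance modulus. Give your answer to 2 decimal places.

σ_M = 0.11 mag

M = m − 5 log₁₀ d + 5 = m + 5 log₁₀ p + 5, so ∂M/∂p = 5/(p ln 10).
σ_M = (5/ln 10) · (σ_p/p) = 2.1715 × 3.7/74.31 = 2.1715 × 0.049791 = 0.10812.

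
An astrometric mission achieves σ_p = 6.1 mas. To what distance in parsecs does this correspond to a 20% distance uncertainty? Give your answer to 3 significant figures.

σ_d/d = σ_p/p, so the condition is σ_p/p ≤ 0.20, i.e. p ≥ σ_p/0.20.
p_min = 6.1/0.20 = 30.5 mas = 0.0305 arcsec.
d_max = 1/p_min = 1/0.0305 = 32.787 pc.

32.8 pc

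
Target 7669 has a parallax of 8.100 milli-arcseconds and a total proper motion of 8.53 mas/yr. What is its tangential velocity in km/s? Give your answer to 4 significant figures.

4.992 km/s

d = 1/p = 1/0.008100″ = 123.46 pc.
μ = 8.53 mas/yr = 0.00853 ″/yr.
v_t = 4.74 × μ × d = 4.74 × 0.00853 × 123.46 = 4.9918 km/s.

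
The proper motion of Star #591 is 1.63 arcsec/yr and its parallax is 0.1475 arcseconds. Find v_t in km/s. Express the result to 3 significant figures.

d = 1/p = 1/0.1475″ = 6.7797 pc.
v_t = 4.74 × μ × d = 4.74 × 1.63 × 6.7797 = 52.381 km/s.

52.4 km/s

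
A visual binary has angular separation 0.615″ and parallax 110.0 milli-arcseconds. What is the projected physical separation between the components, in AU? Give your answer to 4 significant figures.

5.591 AU

d = 1/p = 1/0.1100″ = 9.0909 pc.
At distance d (pc), an angle of θ arcsec spans θ·d AU: s = 0.615 × 9.0909 = 5.5909 AU.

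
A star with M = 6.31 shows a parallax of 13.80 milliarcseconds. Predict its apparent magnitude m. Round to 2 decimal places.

d = 1/p = 1/0.01380″ = 72.464 pc.
m − M = 5 log₁₀ d − 5 = 5 log₁₀(72.464) − 5 = 9.3006 − 5 = 4.3006.
m = M + (m − M) = 6.31 + 4.3006 = 10.61.

m = 10.61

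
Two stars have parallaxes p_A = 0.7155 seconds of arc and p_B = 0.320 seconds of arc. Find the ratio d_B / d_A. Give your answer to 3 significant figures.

2.24

Since d = 1/p, d_B/d_A = p_A/p_B.
= 0.7155 / 0.320 = 2.2359.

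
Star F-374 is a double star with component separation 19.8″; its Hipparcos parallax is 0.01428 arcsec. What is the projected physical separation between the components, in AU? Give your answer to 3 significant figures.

d = 1/p = 1/0.01428″ = 70.028 pc.
At distance d (pc), an angle of θ arcsec spans θ·d AU: s = 19.8 × 70.028 = 1386.6 AU.

1390 AU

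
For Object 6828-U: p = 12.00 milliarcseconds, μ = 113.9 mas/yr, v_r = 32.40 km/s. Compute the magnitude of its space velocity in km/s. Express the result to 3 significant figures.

55.4 km/s

d = 1/p = 1/0.01200″ = 83.333 pc.
μ = 113.9 mas/yr = 0.1139 ″/yr.
v_t = 4.740 μ d = 4.740 × 0.1139 × 83.333 = 44.99 km/s.
v = √(v_r² + v_t²) = √(32.40² + 44.99²) = √3073.86 = 55.442 km/s.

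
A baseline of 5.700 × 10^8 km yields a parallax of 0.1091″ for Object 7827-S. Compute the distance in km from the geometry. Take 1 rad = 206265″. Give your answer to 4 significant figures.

1.078 × 10^15 km

θ = 0.1091″ = 0.1091/206265 = 5.2893 × 10^-7 rad.
d = B/θ = (5.700 × 10^8) / (5.2893 × 10^-7) = 1.0776 × 10^15 km.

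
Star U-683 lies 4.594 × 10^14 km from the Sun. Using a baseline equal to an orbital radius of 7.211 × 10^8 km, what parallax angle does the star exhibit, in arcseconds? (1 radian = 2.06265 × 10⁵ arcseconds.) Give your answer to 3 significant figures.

θ ≈ B/d = (7.211 × 10^8) / (4.594 × 10^14) = 1.5697 × 10^-6 rad.
In arcseconds: 1.5697 × 10^-6 × 206265 = 0.32377″.

0.324 arcsec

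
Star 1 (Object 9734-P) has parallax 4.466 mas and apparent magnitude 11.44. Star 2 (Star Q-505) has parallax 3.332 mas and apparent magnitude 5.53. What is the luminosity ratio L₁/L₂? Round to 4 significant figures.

d₁ = 1/p₁ = 1/0.004466″ = 223.91 pc; d₂ = 1/p₂ = 1/0.003332″ = 300.12 pc.
M₁ = m₁ − 5 log₁₀ d₁ + 5 = 11.44 − 11.7504 + 5 = 4.6896.
M₂ = 5.53 − 12.3865 + 5 = -1.8565.
L₁/L₂ = 10^(0.4(M₂ − M₁)) = 10^(0.4 × (-6.5461)) = 10^(-2.61844) = 0.0024075.

L₁/L₂ = 0.002408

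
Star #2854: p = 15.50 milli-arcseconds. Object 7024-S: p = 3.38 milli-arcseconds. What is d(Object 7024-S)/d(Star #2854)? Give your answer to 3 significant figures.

Since d = 1/p, d_B/d_A = p_A/p_B.
= 15.50 / 3.38 = 4.5858.

4.59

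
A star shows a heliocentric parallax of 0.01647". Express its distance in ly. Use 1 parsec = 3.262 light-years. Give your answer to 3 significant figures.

198 ly

d = 1/p = 1/0.01647 = 60.716 pc.
In light-years: 60.716 × 3.262 = 198.06 ly.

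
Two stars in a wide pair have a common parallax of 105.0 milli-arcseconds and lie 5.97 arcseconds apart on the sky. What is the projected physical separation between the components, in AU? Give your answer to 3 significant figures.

d = 1/p = 1/0.1050″ = 9.5238 pc.
At distance d (pc), an angle of θ arcsec spans θ·d AU: s = 5.97 × 9.5238 = 56.857 AU.

56.9 AU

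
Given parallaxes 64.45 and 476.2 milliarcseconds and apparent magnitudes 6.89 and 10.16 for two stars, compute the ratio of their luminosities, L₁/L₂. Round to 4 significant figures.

d₁ = 1/p₁ = 1/0.06445″ = 15.516 pc; d₂ = 1/p₂ = 1/0.4762″ = 2.1 pc.
M₁ = m₁ − 5 log₁₀ d₁ + 5 = 6.89 − 5.9539 + 5 = 5.9361.
M₂ = 10.16 − 1.6111 + 5 = 13.5489.
L₁/L₂ = 10^(0.4(M₂ − M₁)) = 10^(0.4 × 7.6128) = 10^3.04512 = 1109.5.

L₁/L₂ = 1110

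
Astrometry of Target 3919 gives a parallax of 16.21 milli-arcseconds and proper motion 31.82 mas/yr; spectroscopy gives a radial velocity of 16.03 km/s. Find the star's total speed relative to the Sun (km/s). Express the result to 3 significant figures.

d = 1/p = 1/0.01621″ = 61.69 pc.
μ = 31.82 mas/yr = 0.03182 ″/yr.
v_t = 4.740 μ d = 4.740 × 0.03182 × 61.69 = 9.3045 km/s.
v = √(v_r² + v_t²) = √(16.03² + 9.3045²) = √343.535 = 18.535 km/s.

18.5 km/s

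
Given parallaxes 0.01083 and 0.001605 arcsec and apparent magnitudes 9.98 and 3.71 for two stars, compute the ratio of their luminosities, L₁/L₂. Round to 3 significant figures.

d₁ = 1/p₁ = 1/0.01083″ = 92.336 pc; d₂ = 1/p₂ = 1/0.001605″ = 623.05 pc.
M₁ = m₁ − 5 log₁₀ d₁ + 5 = 9.98 − 9.8269 + 5 = 5.1531.
M₂ = 3.71 − 13.9726 + 5 = -5.2626.
L₁/L₂ = 10^(0.4(M₂ − M₁)) = 10^(0.4 × (-10.4157)) = 10^(-4.16628) = 0.00006819.

L₁/L₂ = 6.82 × 10^-5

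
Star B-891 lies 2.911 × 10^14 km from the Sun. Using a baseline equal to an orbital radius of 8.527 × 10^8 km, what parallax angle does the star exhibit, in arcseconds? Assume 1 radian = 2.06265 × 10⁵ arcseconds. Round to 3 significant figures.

0.604 arcsec

θ ≈ B/d = (8.527 × 10^8) / (2.911 × 10^14) = 2.9292 × 10^-6 rad.
In arcseconds: 2.9292 × 10^-6 × 206265 = 0.60419″.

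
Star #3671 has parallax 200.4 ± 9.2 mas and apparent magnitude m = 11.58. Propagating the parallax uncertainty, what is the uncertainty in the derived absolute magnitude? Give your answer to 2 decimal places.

σ_M = 0.10 mag

M = m − 5 log₁₀ d + 5 = m + 5 log₁₀ p + 5, so ∂M/∂p = 5/(p ln 10).
σ_M = (5/ln 10) · (σ_p/p) = 2.1715 × 9.2/200.4 = 2.1715 × 0.045908 = 0.099689.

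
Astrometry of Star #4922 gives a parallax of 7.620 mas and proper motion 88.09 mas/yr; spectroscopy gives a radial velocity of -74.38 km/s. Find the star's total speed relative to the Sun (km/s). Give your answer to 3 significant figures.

d = 1/p = 1/0.007620″ = 131.23 pc.
μ = 88.09 mas/yr = 0.08809 ″/yr.
v_t = 4.740 μ d = 4.740 × 0.08809 × 131.23 = 54.795 km/s.
v = √(v_r² + v_t²) = √((-74.38)² + 54.795²) = √8534.88 = 92.384 km/s.

92.4 km/s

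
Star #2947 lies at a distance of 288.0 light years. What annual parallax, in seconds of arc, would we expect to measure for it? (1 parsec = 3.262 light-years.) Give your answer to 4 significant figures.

d = 288.0 ly ÷ 3.262 = 88.289 pc.
p = 1/d = 1/88.289 = 0.011326 arcsec.

0.01133 arcsec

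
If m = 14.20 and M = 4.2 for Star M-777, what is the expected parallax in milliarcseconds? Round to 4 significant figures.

m − M = 14.20 − 4.2 = 10.00.
d = 10^((m−M)/5 + 1) = 10^3.000 = 1000 pc.
p = 1/d = 1/1000 = 0.001 arcsec = 1 mas.

1.000 mas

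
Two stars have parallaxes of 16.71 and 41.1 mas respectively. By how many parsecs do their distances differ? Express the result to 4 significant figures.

35.51 pc

d_A = 1/0.01671″ = 59.844 pc; d_B = 1/0.04110″ = 24.331 pc.
|d_B − d_A| = |24.331 − 59.844| = 35.513 pc.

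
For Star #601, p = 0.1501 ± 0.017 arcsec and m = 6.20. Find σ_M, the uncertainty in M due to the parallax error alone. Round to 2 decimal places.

σ_M = 0.25 mag

M = m − 5 log₁₀ d + 5 = m + 5 log₁₀ p + 5, so ∂M/∂p = 5/(p ln 10).
σ_M = (5/ln 10) · (σ_p/p) = 2.1715 × 0.017/0.1501 = 2.1715 × 0.11326 = 0.24594.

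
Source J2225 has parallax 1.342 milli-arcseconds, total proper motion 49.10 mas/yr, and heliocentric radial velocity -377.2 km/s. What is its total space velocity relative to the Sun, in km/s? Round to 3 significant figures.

415 km/s

d = 1/p = 1/0.001342″ = 745.16 pc.
μ = 49.10 mas/yr = 0.04910 ″/yr.
v_t = 4.740 μ d = 4.740 × 0.04910 × 745.16 = 173.42 km/s.
v = √(v_r² + v_t²) = √((-377.2)² + 173.42²) = √172354 = 415.16 km/s.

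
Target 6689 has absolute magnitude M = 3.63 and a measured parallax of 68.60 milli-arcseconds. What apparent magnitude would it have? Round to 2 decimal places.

m = 4.45

d = 1/p = 1/0.06860″ = 14.577 pc.
m − M = 5 log₁₀ d − 5 = 5 log₁₀(14.577) − 5 = 5.8183 − 5 = 0.8183.
m = M + (m − M) = 3.63 + 0.8183 = 4.45.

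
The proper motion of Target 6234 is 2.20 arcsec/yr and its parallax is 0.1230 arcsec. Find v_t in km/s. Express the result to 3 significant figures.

d = 1/p = 1/0.1230″ = 8.1301 pc.
v_t = 4.74 × μ × d = 4.74 × 2.20 × 8.1301 = 84.781 km/s.

84.8 km/s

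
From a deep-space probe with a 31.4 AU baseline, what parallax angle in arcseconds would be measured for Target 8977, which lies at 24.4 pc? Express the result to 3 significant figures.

1.29 arcsec

p (arcsec) = B (AU) / d (pc).
p = 31.4 / 24.4 = 1.2869 arcsec.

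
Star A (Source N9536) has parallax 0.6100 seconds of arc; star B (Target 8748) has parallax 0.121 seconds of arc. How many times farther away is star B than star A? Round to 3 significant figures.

5.04

Since d = 1/p, d_B/d_A = p_A/p_B.
= 0.6100 / 0.121 = 5.0413.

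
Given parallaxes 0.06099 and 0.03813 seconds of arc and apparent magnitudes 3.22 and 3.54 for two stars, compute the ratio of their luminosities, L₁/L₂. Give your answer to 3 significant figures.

d₁ = 1/p₁ = 1/0.06099″ = 16.396 pc; d₂ = 1/p₂ = 1/0.03813″ = 26.226 pc.
M₁ = m₁ − 5 log₁₀ d₁ + 5 = 3.22 − 6.0737 + 5 = 2.1463.
M₂ = 3.54 − 7.0937 + 5 = 1.4463.
L₁/L₂ = 10^(0.4(M₂ − M₁)) = 10^(0.4 × (-0.7000)) = 10^(-0.28000) = 0.52481.

L₁/L₂ = 0.525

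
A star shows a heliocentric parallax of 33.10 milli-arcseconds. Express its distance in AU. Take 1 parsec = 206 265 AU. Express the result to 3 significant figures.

p = 33.10 milli-arcseconds = 0.03310 arcsec.
d = 1/p = 1/0.03310 = 30.211 pc.
In AU: 30.211 × 206265 = 6.2315 × 10^6 AU.

6.23 × 10^6 AU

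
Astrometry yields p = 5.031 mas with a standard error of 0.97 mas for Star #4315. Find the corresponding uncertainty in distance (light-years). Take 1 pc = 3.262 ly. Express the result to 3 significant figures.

125 ly

d = 1/p, so σ_d = σ_p / p².
σ_d = 0.000970 / (0.005031)² = 0.000970 / 0.000025311 = 38.323 pc = 38.323 × 3.262 ly = 125.01 ly.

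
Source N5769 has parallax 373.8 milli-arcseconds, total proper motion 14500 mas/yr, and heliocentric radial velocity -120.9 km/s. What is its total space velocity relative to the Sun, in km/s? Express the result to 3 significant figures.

d = 1/p = 1/0.3738″ = 2.6752 pc.
μ = 14500 mas/yr = 14.50 ″/yr.
v_t = 4.740 μ d = 4.740 × 14.50 × 2.6752 = 183.87 km/s.
v = √(v_r² + v_t²) = √((-120.9)² + 183.87²) = √48425 = 220.06 km/s.

220 km/s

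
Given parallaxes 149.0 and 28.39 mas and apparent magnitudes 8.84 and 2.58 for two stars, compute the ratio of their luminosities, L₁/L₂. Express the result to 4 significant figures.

L₁/L₂ = 0.0001138

d₁ = 1/p₁ = 1/0.1490″ = 6.7114 pc; d₂ = 1/p₂ = 1/0.02839″ = 35.224 pc.
M₁ = m₁ − 5 log₁₀ d₁ + 5 = 8.84 − 4.1341 + 5 = 9.7059.
M₂ = 2.58 − 7.7342 + 5 = -0.1542.
L₁/L₂ = 10^(0.4(M₂ − M₁)) = 10^(0.4 × (-9.8601)) = 10^(-3.94404) = 0.00011375.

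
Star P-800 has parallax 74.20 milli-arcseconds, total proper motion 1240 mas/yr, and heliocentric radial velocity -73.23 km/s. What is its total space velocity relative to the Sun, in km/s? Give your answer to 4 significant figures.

107.9 km/s

d = 1/p = 1/0.07420″ = 13.477 pc.
μ = 1240 mas/yr = 1.240 ″/yr.
v_t = 4.740 μ d = 4.740 × 1.240 × 13.477 = 79.212 km/s.
v = √(v_r² + v_t²) = √((-73.23)² + 79.212²) = √11637.2 = 107.88 km/s.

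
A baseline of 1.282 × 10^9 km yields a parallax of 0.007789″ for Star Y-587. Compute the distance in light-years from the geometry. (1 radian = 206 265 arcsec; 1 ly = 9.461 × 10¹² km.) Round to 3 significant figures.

3590 ly

θ = 0.007789″ = 0.007789/206265 = 3.7762 × 10^-8 rad.
d = B/θ = (1.282 × 10^9) / (3.7762 × 10^-8) = 3.3949 × 10^16 km = (3.3949 × 10^16) / (9.461 × 10^12) ly = 3588.3 ly.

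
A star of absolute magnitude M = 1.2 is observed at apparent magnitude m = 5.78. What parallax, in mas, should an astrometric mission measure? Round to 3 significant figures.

12.1 mas

m − M = 5.78 − 1.2 = 4.58.
d = 10^((m−M)/5 + 1) = 10^1.916 = 82.414 pc.
p = 1/d = 1/82.414 = 0.012134 arcsec = 12.134 mas.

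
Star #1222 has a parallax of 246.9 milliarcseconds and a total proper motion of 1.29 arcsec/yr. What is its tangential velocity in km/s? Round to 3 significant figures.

24.8 km/s

d = 1/p = 1/0.2469″ = 4.0502 pc.
v_t = 4.74 × μ × d = 4.74 × 1.29 × 4.0502 = 24.765 km/s.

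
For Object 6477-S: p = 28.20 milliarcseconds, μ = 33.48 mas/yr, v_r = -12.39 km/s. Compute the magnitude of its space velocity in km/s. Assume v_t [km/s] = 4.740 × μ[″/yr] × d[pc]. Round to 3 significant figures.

d = 1/p = 1/0.02820″ = 35.461 pc.
μ = 33.48 mas/yr = 0.03348 ″/yr.
v_t = 4.740 μ d = 4.740 × 0.03348 × 35.461 = 5.6275 km/s.
v = √(v_r² + v_t²) = √((-12.39)² + 5.6275²) = √185.181 = 13.608 km/s.

13.6 km/s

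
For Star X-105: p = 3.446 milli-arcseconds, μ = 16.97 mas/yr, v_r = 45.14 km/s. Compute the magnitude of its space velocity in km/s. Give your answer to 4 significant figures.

d = 1/p = 1/0.003446″ = 290.19 pc.
μ = 16.97 mas/yr = 0.01697 ″/yr.
v_t = 4.740 μ d = 4.740 × 0.01697 × 290.19 = 23.342 km/s.
v = √(v_r² + v_t²) = √(45.14² + 23.342²) = √2582.47 = 50.818 km/s.

50.82 km/s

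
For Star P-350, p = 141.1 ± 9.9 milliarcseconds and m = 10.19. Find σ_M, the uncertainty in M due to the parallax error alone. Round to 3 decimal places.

M = m − 5 log₁₀ d + 5 = m + 5 log₁₀ p + 5, so ∂M/∂p = 5/(p ln 10).
σ_M = (5/ln 10) · (σ_p/p) = 2.1715 × 9.9/141.1 = 2.1715 × 0.070163 = 0.15236.

σ_M = 0.152 mag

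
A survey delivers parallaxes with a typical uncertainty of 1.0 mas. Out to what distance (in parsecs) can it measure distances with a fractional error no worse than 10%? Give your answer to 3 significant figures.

σ_d/d = σ_p/p, so the condition is σ_p/p ≤ 0.10, i.e. p ≥ σ_p/0.10.
p_min = 1.0/0.10 = 10 mas = 0.01 arcsec.
d_max = 1/p_min = 1/0.01 = 100 pc.

100 pc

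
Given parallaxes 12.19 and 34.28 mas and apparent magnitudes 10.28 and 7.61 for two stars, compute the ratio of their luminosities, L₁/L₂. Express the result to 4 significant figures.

L₁/L₂ = 0.6762

d₁ = 1/p₁ = 1/0.01219″ = 82.034 pc; d₂ = 1/p₂ = 1/0.03428″ = 29.172 pc.
M₁ = m₁ − 5 log₁₀ d₁ + 5 = 10.28 − 9.5700 + 5 = 5.7100.
M₂ = 7.61 − 7.3248 + 5 = 5.2852.
L₁/L₂ = 10^(0.4(M₂ − M₁)) = 10^(0.4 × (-0.4248)) = 10^(-0.16992) = 0.67621.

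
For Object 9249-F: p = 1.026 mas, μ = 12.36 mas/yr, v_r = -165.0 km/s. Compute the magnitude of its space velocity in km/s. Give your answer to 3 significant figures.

175 km/s

d = 1/p = 1/0.001026″ = 974.66 pc.
μ = 12.36 mas/yr = 0.01236 ″/yr.
v_t = 4.740 μ d = 4.740 × 0.01236 × 974.66 = 57.102 km/s.
v = √(v_r² + v_t²) = √((-165.0)² + 57.102²) = √30485.6 = 174.6 km/s.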